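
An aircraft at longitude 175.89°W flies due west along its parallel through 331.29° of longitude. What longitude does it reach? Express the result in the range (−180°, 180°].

Start at -175.89°; shift −331.29° → -507.18°.
-507.18° lies outside (−180°, 180°]; add 360° → -147.18°.

147.18°W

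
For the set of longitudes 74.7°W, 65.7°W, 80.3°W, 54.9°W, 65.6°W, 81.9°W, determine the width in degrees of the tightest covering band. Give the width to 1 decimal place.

Sort the longitudes: -81.9°, -80.3°, -74.7°, -65.7°, -65.6°, -54.9°.
Eastward gaps between consecutive values (wrapping around): 1.6°, 5.6°, 9.0°, 0.1°, 10.7°, 333.0°.
Largest gap = 333.0° ⇒ minimal covering band is its complement: 360° − 333.0° = 27.0°.
Band runs from -81.9° eastward to -54.9°.

27.0°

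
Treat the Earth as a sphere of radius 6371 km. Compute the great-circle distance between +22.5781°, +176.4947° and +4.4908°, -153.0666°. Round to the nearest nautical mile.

Δλ = -153.0666 − 176.4947 = -329.5613°; wrapped into (−180°, 180°]: 30.4387°.
Δφ = 4.4908 − 22.5781 = -18.0873°.
a = sin²(Δφ/2) + cos φ₁ · cos φ₂ · sin²(Δλ/2) = 0.088145.
c = 2·atan2(√a, √(1−a)) = 0.60287 rad → d = 6371·c ≈ 3840.90 km ≈ 2073.92 nmi.

2074 nmi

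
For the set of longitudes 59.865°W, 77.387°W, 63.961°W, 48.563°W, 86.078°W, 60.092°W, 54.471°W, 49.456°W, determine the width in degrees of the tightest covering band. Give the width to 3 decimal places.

37.515°

Sort the longitudes: -86.078°, -77.387°, -63.961°, -60.092°, -59.865°, -54.471°, -49.456°, -48.563°.
Eastward gaps between consecutive values (wrapping around): 8.691°, 13.426°, 3.869°, 0.227°, 5.394°, 5.015°, 0.893°, 322.485°.
Largest gap = 322.485° ⇒ minimal covering band is its complement: 360° − 322.485° = 37.515°.
Band runs from -86.078° eastward to -48.563°.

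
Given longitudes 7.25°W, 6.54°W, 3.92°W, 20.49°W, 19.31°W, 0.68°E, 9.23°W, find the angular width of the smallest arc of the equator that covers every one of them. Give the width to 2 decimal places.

21.17°

Sort the longitudes: -20.49°, -19.31°, -9.23°, -7.25°, -6.54°, -3.92°, +0.68°.
Eastward gaps between consecutive values (wrapping around): 1.18°, 10.08°, 1.98°, 0.71°, 2.62°, 4.60°, 338.83°.
Largest gap = 338.83° ⇒ minimal covering band is its complement: 360° − 338.83° = 21.17°.
Band runs from -20.49° eastward to +0.68°.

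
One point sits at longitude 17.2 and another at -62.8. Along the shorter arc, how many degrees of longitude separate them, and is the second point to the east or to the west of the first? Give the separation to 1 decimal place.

80.0° west

Raw difference: -62.8 − 17.2 = -80.0°.
Normalise into (−180°, 180°]: -80.0° stays -80.0°.
Negative ⇒ the second point lies to the west; separation 80.0°.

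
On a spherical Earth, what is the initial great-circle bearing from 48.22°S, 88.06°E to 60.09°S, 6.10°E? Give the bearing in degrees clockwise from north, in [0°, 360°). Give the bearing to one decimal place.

223.2°

Δλ = 6.10 − 88.06 = -81.96°.
θ = atan2( sin Δλ · cos φ₂ , cos φ₁ · sin φ₂ − sin φ₁ · cos φ₂ · cos Δλ )
  = atan2(-0.49374, -0.52552) = -136.786° → normalised to [0°, 360°): 223.214°.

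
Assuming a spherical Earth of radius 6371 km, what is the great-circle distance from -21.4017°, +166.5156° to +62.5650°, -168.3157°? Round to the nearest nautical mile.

Δλ = -168.3157 − 166.5156 = -334.8313°; wrapped into (−180°, 180°]: 25.1687°.
Δφ = 62.5650 − -21.4017 = 83.9667°.
a = sin²(Δφ/2) + cos φ₁ · cos φ₂ · sin²(Δλ/2) = 0.467810.
c = 2·atan2(√a, √(1−a)) = 1.50637 rad → d = 6371·c ≈ 9597.10 km ≈ 5182.02 nmi.

5182 nmi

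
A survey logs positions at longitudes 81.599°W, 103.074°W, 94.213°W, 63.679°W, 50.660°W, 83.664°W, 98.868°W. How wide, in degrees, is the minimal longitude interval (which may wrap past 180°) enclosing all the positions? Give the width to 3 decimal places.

Sort the longitudes: -103.074°, -98.868°, -94.213°, -83.664°, -81.599°, -63.679°, -50.660°.
Eastward gaps between consecutive values (wrapping around): 4.206°, 4.655°, 10.549°, 2.065°, 17.920°, 13.019°, 307.586°.
Largest gap = 307.586° ⇒ minimal covering band is its complement: 360° − 307.586° = 52.414°.
Band runs from -103.074° eastward to -50.660°.

52.414°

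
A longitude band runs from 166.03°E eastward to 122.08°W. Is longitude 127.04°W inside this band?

Band width going east from +166.03° to -122.08°: ((-122.08 − 166.03) mod 360) = 71.89°.
Offset of -127.04° east of the west edge: ((-127.04 − 166.03) mod 360) = 66.93°.
66.93° ≤ 71.89° ⇒ inside.

Yes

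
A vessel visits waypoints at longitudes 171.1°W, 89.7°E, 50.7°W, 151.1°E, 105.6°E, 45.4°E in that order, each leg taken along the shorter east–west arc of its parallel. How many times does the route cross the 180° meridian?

2

Leg 1: -171.1° → +89.7°, shortest Δλ = -99.2° (west) — crosses 180°.
Leg 2: +89.7° → -50.7°, shortest Δλ = -140.4° (west) — does not cross 180°.
Leg 3: -50.7° → +151.1°, shortest Δλ = -158.2° (west) — crosses 180°.
Leg 4: +151.1° → +105.6°, shortest Δλ = -45.5° (west) — does not cross 180°.
Leg 5: +105.6° → +45.4°, shortest Δλ = -60.2° (west) — does not cross 180°.
Total crossings: 2.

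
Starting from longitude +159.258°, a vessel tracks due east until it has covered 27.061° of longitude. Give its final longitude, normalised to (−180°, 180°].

Start at +159.258°; shift +27.061° → +186.319°.
+186.319° lies outside (−180°, 180°]; subtract 360° → -173.681°.

-173.681°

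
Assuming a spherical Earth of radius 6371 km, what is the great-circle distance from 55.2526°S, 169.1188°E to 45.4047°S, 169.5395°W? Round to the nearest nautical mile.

1003 nmi

Δλ = -169.5395 − 169.1188 = -338.6583°; wrapped into (−180°, 180°]: 21.3417°.
Δφ = -45.4047 − -55.2526 = 9.8479°.
a = sin²(Δφ/2) + cos φ₁ · cos φ₂ · sin²(Δλ/2) = 0.021088.
c = 2·atan2(√a, √(1−a)) = 0.29146 rad → d = 6371·c ≈ 1856.91 km ≈ 1002.65 nmi.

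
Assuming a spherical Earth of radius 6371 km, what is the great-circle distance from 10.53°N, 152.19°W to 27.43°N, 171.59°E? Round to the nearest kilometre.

4224 km

Δλ = 171.59 − -152.19 = 323.78°; wrapped into (−180°, 180°]: -36.22°.
Δφ = 27.43 − 10.53 = 16.90°.
a = sin²(Δφ/2) + cos φ₁ · cos φ₂ · sin²(Δλ/2) = 0.105909.
c = 2·atan2(√a, √(1−a)) = 0.66295 rad → d = 6371·c ≈ 4223.63 km.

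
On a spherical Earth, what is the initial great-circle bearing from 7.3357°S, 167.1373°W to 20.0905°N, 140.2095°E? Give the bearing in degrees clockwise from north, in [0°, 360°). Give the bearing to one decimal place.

Δλ = 140.2095 − -167.1373 = 307.3468°; wrapped into (−180°, 180°]: -52.6532°.
θ = atan2( sin Δλ · cos φ₂ , cos φ₁ · sin φ₂ − sin φ₁ · cos φ₂ · cos Δλ )
  = atan2(-0.74660, 0.41344) = -61.024° → normalised to [0°, 360°): 298.976°.

299.0°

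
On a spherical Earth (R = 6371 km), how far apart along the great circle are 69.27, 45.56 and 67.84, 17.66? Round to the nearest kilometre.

1135 km

Δλ = 17.66 − 45.56 = -27.90°.
Δφ = 67.84 − 69.27 = -1.43°.
a = sin²(Δφ/2) + cos φ₁ · cos φ₂ · sin²(Δλ/2) = 0.007915.
c = 2·atan2(√a, √(1−a)) = 0.17817 rad → d = 6371·c ≈ 1135.12 km.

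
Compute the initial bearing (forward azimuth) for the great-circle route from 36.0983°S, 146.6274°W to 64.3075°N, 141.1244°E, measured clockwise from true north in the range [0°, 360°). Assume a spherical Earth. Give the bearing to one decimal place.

Δλ = 141.1244 − -146.6274 = 287.7518°; wrapped into (−180°, 180°]: -72.2482°.
θ = atan2( sin Δλ · cos φ₂ , cos φ₁ · sin φ₂ − sin φ₁ · cos φ₂ · cos Δλ )
  = atan2(-0.41290, 0.80600) = -27.125° → normalised to [0°, 360°): 332.875°.

332.9°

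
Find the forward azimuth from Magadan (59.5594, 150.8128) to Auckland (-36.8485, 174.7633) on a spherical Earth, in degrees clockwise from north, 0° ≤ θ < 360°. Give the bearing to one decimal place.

160.8°

Δλ = 174.7633 − 150.8128 = 23.9505°.
θ = atan2( sin Δλ · cos φ₂ , cos φ₁ · sin φ₂ − sin φ₁ · cos φ₂ · cos Δλ )
  = atan2(0.32485, -0.93435) = 160.829° → normalised to [0°, 360°): 160.829°.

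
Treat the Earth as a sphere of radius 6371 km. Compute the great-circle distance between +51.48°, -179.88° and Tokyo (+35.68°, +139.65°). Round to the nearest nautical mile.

1965 nmi

Δλ = 139.65 − -179.88 = 319.53°; wrapped into (−180°, 180°]: -40.47°.
Δφ = 35.68 − 51.48 = -15.80°.
a = sin²(Δφ/2) + cos φ₁ · cos φ₂ · sin²(Δλ/2) = 0.079408.
c = 2·atan2(√a, √(1−a)) = 0.57133 rad → d = 6371·c ≈ 3639.93 km ≈ 1965.41 nmi.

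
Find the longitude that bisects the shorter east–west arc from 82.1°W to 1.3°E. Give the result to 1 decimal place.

Signed shortest Δλ from -82.1° to +1.3° is +83.4°.
Midpoint longitude = -82.1° + (+83.4°)/2 = -82.1° + 41.7° = -40.4°.

40.4°W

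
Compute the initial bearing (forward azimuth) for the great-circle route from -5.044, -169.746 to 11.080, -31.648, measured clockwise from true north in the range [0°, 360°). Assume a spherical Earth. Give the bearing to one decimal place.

79.0°

Δλ = -31.648 − -169.746 = 138.098°.
θ = atan2( sin Δλ · cos φ₂ , cos φ₁ · sin φ₂ − sin φ₁ · cos φ₂ · cos Δλ )
  = atan2(0.65541, 0.12722) = 79.015° → normalised to [0°, 360°): 79.015°.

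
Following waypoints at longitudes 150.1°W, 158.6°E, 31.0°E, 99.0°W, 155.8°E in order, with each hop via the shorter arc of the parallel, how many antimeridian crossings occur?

2

Leg 1: -150.1° → +158.6°, shortest Δλ = -51.3° (west) — crosses 180°.
Leg 2: +158.6° → +31.0°, shortest Δλ = -127.6° (west) — does not cross 180°.
Leg 3: +31.0° → -99.0°, shortest Δλ = -130.0° (west) — does not cross 180°.
Leg 4: -99.0° → +155.8°, shortest Δλ = -105.2° (west) — crosses 180°.
Total crossings: 2.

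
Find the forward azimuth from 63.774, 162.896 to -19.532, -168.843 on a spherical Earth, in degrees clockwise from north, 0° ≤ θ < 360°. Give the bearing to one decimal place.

Δλ = -168.843 − 162.896 = -331.739°; wrapped into (−180°, 180°]: 28.261°.
θ = atan2( sin Δλ · cos φ₂ , cos φ₁ · sin φ₂ − sin φ₁ · cos φ₂ · cos Δλ )
  = atan2(0.44624, -0.89241) = 153.433° → normalised to [0°, 360°): 153.433°.

153.4°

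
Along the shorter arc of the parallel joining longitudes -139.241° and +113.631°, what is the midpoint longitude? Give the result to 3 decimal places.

Signed shortest Δλ from -139.241° to +113.631° is -107.128°.
Midpoint longitude = -139.241° + (-107.128°)/2 = -139.241° − 53.564° = -192.805°.
Normalise into (−180°, 180°]: +167.195°.
(The naïve average (-139.241 + +113.631)/2 = -12.805° is on the wrong side of the globe.)

+167.195°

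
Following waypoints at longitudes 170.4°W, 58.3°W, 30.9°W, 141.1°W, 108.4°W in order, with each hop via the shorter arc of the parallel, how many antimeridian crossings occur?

0

Leg 1: -170.4° → -58.3°, shortest Δλ = 112.1° (east) — does not cross 180°.
Leg 2: -58.3° → -30.9°, shortest Δλ = 27.4° (east) — does not cross 180°.
Leg 3: -30.9° → -141.1°, shortest Δλ = -110.2° (west) — does not cross 180°.
Leg 4: -141.1° → -108.4°, shortest Δλ = 32.7° (east) — does not cross 180°.
Total crossings: 0.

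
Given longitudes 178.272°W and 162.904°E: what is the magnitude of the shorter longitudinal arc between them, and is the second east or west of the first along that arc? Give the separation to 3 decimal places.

Raw difference: 162.904 − -178.272 = 341.176°.
Normalise into (−180°, 180°]: 341.176° − 360° = -18.824°.
Negative ⇒ the second point lies to the west; separation 18.824°.

18.824° west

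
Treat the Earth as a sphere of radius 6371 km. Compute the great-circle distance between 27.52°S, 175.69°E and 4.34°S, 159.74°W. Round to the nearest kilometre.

3663 km

Δλ = -159.74 − 175.69 = -335.43°; wrapped into (−180°, 180°]: 24.57°.
Δφ = -4.34 − -27.52 = 23.18°.
a = sin²(Δφ/2) + cos φ₁ · cos φ₂ · sin²(Δλ/2) = 0.080399.
c = 2·atan2(√a, √(1−a)) = 0.57498 rad → d = 6371·c ≈ 3663.21 km.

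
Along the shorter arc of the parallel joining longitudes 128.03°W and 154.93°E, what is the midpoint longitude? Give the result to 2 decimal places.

166.55°W

Signed shortest Δλ from -128.03° to +154.93° is -77.04°.
Midpoint longitude = -128.03° + (-77.04°)/2 = -128.03° − 38.52° = -166.55°.
(The naïve average (-128.03 + +154.93)/2 = 13.45° is on the wrong side of the globe.)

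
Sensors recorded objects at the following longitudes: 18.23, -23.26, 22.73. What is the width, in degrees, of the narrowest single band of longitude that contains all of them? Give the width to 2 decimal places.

Sort the longitudes: -23.26°, +18.23°, +22.73°.
Eastward gaps between consecutive values (wrapping around): 41.49°, 4.50°, 314.01°.
Largest gap = 314.01° ⇒ minimal covering band is its complement: 360° − 314.01° = 45.99°.
Band runs from -23.26° eastward to +22.73°.

45.99°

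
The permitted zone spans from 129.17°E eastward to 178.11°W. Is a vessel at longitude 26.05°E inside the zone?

No

Band width going east from +129.17° to -178.11°: ((-178.11 − 129.17) mod 360) = 52.72°.
Offset of +26.05° east of the west edge: ((26.05 − 129.17) mod 360) = 256.88°.
256.88° > 52.72° ⇒ outside.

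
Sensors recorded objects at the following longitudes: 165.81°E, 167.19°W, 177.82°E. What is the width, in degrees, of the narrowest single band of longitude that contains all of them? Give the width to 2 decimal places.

Sort the longitudes: -167.19°, +165.81°, +177.82°.
Eastward gaps between consecutive values (wrapping around): 333.00°, 12.01°, 14.99°.
Largest gap = 333.00° ⇒ minimal covering band is its complement: 360° − 333.00° = 27.00°.
Band runs from +165.81° eastward to -167.19°, crossing the antimeridian.

27.00°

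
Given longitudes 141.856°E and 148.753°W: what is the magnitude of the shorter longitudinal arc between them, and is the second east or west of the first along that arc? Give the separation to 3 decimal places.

Raw difference: -148.753 − 141.856 = -290.609°.
Normalise into (−180°, 180°]: -290.609° + 360° = 69.391°.
Positive ⇒ the second point lies to the east; separation 69.391°.

69.391° east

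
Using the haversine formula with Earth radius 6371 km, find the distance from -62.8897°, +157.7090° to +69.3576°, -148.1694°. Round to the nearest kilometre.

Δλ = -148.1694 − 157.7090 = -305.8784°; wrapped into (−180°, 180°]: 54.1216°.
Δφ = 69.3576 − -62.8897 = 132.2473°.
a = sin²(Δφ/2) + cos φ₁ · cos φ₂ · sin²(Δλ/2) = 0.869415.
c = 2·atan2(√a, √(1−a)) = 2.40213 rad → d = 6371·c ≈ 15303.97 km.

15304 km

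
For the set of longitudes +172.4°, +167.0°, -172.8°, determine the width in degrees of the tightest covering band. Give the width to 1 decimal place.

20.2°

Sort the longitudes: -172.8°, +167.0°, +172.4°.
Eastward gaps between consecutive values (wrapping around): 339.8°, 5.4°, 14.8°.
Largest gap = 339.8° ⇒ minimal covering band is its complement: 360° − 339.8° = 20.2°.
Band runs from +167.0° eastward to -172.8°, crossing the antimeridian.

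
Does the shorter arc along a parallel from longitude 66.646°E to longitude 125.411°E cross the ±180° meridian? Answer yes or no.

No

Signed shortest Δλ = ((125.411 − 66.646 + 180) mod 360) − 180 = 58.765°.
Going east by 58.765° from +66.646° reaches +125.411° without touching 180°.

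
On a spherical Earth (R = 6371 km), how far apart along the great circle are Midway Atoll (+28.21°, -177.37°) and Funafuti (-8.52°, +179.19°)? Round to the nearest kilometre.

4101 km

Δλ = 179.19 − -177.37 = 356.56°; wrapped into (−180°, 180°]: -3.44°.
Δφ = -8.52 − 28.21 = -36.73°.
a = sin²(Δφ/2) + cos φ₁ · cos φ₂ · sin²(Δλ/2) = 0.100054.
c = 2·atan2(√a, √(1−a)) = 0.64368 rad → d = 6371·c ≈ 4100.89 km.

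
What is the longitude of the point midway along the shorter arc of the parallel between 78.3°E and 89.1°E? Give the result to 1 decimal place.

Signed shortest Δλ from +78.3° to +89.1° is +10.8°.
Midpoint longitude = +78.3° + (+10.8°)/2 = +78.3° + 5.4° = +83.7°.

83.7°E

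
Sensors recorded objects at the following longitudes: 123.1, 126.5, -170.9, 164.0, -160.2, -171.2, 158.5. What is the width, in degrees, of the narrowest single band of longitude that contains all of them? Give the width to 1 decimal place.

Sort the longitudes: -171.2°, -170.9°, -160.2°, +123.1°, +126.5°, +158.5°, +164.0°.
Eastward gaps between consecutive values (wrapping around): 0.3°, 10.7°, 283.3°, 3.4°, 32.0°, 5.5°, 24.8°.
Largest gap = 283.3° ⇒ minimal covering band is its complement: 360° − 283.3° = 76.7°.
Band runs from +123.1° eastward to -160.2°, crossing the antimeridian.

76.7°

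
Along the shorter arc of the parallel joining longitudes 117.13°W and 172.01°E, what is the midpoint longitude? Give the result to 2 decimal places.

Signed shortest Δλ from -117.13° to +172.01° is -70.86°.
Midpoint longitude = -117.13° + (-70.86°)/2 = -117.13° − 35.43° = -152.56°.
(The naïve average (-117.13 + +172.01)/2 = 27.44° is on the wrong side of the globe.)

152.56°W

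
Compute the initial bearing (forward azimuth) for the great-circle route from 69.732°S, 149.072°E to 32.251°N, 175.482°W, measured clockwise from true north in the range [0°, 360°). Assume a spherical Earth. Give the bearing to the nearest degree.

Δλ = -175.482 − 149.072 = -324.554°; wrapped into (−180°, 180°]: 35.446°.
θ = atan2( sin Δλ · cos φ₂ , cos φ₁ · sin φ₂ − sin φ₁ · cos φ₂ · cos Δλ )
  = atan2(0.49046, 0.83117) = 30.544° → normalised to [0°, 360°): 30.544°.

31°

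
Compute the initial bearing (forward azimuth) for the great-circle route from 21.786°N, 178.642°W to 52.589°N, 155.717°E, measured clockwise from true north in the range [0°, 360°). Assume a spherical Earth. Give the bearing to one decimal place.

333.8°

Δλ = 155.717 − -178.642 = 334.359°; wrapped into (−180°, 180°]: -25.641°.
θ = atan2( sin Δλ · cos φ₂ , cos φ₁ · sin φ₂ − sin φ₁ · cos φ₂ · cos Δλ )
  = atan2(-0.26290, 0.53429) = -26.199° → normalised to [0°, 360°): 333.801°.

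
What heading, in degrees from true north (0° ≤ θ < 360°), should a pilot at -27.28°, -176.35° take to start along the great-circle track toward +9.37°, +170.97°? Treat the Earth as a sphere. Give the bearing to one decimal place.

339.7°

Δλ = 170.97 − -176.35 = 347.32°; wrapped into (−180°, 180°]: -12.68°.
θ = atan2( sin Δλ · cos φ₂ , cos φ₁ · sin φ₂ − sin φ₁ · cos φ₂ · cos Δλ )
  = atan2(-0.21658, 0.58590) = -20.287° → normalised to [0°, 360°): 339.713°.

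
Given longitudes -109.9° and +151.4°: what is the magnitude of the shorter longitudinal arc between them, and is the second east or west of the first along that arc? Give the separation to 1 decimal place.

Raw difference: 151.4 − -109.9 = 261.3°.
Normalise into (−180°, 180°]: 261.3° − 360° = -98.7°.
Negative ⇒ the second point lies to the west; separation 98.7°.

98.7° west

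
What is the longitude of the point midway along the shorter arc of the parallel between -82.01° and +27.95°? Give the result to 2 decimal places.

-27.03°

Signed shortest Δλ from -82.01° to +27.95° is +109.96°.
Midpoint longitude = -82.01° + (+109.96°)/2 = -82.01° + 54.98° = -27.03°.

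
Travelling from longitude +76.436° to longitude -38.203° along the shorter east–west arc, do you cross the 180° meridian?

No

Signed shortest Δλ = ((-38.203 − 76.436 + 180) mod 360) − 180 = -114.639°.
Going west by 114.639° from +76.436° reaches -38.203° without touching 180°.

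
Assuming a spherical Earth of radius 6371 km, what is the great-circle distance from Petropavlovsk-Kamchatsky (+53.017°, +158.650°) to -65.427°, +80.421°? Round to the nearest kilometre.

Δλ = 80.421 − 158.650 = -78.229°.
Δφ = -65.427 − 53.017 = -118.444°.
a = sin²(Δφ/2) + cos φ₁ · cos φ₂ · sin²(Δλ/2) = 0.837716.
c = 2·atan2(√a, √(1−a)) = 2.31235 rad → d = 6371·c ≈ 14731.97 km.

14732 km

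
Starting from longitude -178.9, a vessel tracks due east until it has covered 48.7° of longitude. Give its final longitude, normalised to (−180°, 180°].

Start at -178.9°; shift +48.7° → -130.2°.
-130.2° already lies in (−180°, 180°].

-130.2°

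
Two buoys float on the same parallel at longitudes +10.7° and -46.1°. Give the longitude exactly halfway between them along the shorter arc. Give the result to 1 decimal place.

Signed shortest Δλ from +10.7° to -46.1° is -56.8°.
Midpoint longitude = +10.7° + (-56.8°)/2 = +10.7° − 28.4° = -17.7°.

-17.7°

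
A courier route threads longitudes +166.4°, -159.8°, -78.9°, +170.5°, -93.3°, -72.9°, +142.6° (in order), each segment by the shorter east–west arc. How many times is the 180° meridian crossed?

Leg 1: +166.4° → -159.8°, shortest Δλ = 33.8° (east) — crosses 180°.
Leg 2: -159.8° → -78.9°, shortest Δλ = 80.9° (east) — does not cross 180°.
Leg 3: -78.9° → +170.5°, shortest Δλ = -110.6° (west) — crosses 180°.
Leg 4: +170.5° → -93.3°, shortest Δλ = 96.2° (east) — crosses 180°.
Leg 5: -93.3° → -72.9°, shortest Δλ = 20.4° (east) — does not cross 180°.
Leg 6: -72.9° → +142.6°, shortest Δλ = -144.5° (west) — crosses 180°.
Total crossings: 4.

4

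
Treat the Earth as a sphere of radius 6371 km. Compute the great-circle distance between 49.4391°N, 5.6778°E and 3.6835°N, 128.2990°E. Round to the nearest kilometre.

Δλ = 128.2990 − 5.6778 = 122.6212°.
Δφ = 3.6835 − 49.4391 = -45.7556°.
a = sin²(Δφ/2) + cos φ₁ · cos φ₂ · sin²(Δλ/2) = 0.650505.
c = 2·atan2(√a, √(1−a)) = 1.87655 rad → d = 6371·c ≈ 11955.48 km.

11955 km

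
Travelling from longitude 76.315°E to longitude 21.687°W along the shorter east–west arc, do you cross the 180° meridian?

Signed shortest Δλ = ((-21.687 − 76.315 + 180) mod 360) − 180 = -98.002°.
Going west by 98.002° from +76.315° reaches -21.687° without touching 180°.

No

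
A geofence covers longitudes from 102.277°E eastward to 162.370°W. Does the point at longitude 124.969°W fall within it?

Band width going east from +102.277° to -162.370°: ((-162.370 − 102.277) mod 360) = 95.353°.
Offset of -124.969° east of the west edge: ((-124.969 − 102.277) mod 360) = 132.754°.
132.754° > 95.353° ⇒ outside.

No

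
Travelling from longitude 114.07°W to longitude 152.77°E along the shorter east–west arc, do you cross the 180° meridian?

Naïve |152.77 − -114.07| = 266.84° > 180°, so the shorter arc goes the other way round — across 180°.
Signed shortest Δλ = ((152.77 − -114.07 + 180) mod 360) − 180 = -93.16°.
Going west by 93.16° from -114.07° passes through 180° before reaching +152.77°.

Yes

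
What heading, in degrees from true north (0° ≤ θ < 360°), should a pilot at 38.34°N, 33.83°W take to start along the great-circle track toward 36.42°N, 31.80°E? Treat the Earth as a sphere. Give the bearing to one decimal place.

Δλ = 31.80 − -33.83 = 65.63°.
θ = atan2( sin Δλ · cos φ₂ , cos φ₁ · sin φ₂ − sin φ₁ · cos φ₂ · cos Δλ )
  = atan2(0.73299, 0.25969) = 70.491° → normalised to [0°, 360°): 70.491°.

70.5°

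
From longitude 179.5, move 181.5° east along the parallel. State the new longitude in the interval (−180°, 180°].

+1.0°

Start at +179.5°; shift +181.5° → +361.0°.
+361.0° lies outside (−180°, 180°]; subtract 360° → +1.0°.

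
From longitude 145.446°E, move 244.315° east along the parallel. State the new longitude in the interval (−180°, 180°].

29.761°E

Start at +145.446°; shift +244.315° → +389.761°.
+389.761° lies outside (−180°, 180°]; subtract 360° → +29.761°.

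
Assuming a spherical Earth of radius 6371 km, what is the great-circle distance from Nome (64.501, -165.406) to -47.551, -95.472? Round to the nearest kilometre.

Δλ = -95.472 − -165.406 = 69.934°.
Δφ = -47.551 − 64.501 = -112.052°.
a = sin²(Δφ/2) + cos φ₁ · cos φ₂ · sin²(Δλ/2) = 0.783157.
c = 2·atan2(√a, √(1−a)) = 2.17282 rad → d = 6371·c ≈ 13843.05 km.

13843 km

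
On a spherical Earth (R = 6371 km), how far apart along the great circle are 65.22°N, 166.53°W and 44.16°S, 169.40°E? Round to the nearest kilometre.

12340 km

Δλ = 169.40 − -166.53 = 335.93°; wrapped into (−180°, 180°]: -24.07°.
Δφ = -44.16 − 65.22 = -109.38°.
a = sin²(Δφ/2) + cos φ₁ · cos φ₂ · sin²(Δλ/2) = 0.678989.
c = 2·atan2(√a, √(1−a)) = 1.93690 rad → d = 6371·c ≈ 12339.97 km.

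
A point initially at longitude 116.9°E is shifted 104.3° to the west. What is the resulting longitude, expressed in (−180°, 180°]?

Start at +116.9°; shift −104.3° → +12.6°.
+12.6° already lies in (−180°, 180°].

12.6°E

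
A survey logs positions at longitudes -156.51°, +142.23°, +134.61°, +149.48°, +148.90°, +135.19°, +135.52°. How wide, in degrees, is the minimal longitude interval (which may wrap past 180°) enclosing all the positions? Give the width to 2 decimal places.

Sort the longitudes: -156.51°, +134.61°, +135.19°, +135.52°, +142.23°, +148.90°, +149.48°.
Eastward gaps between consecutive values (wrapping around): 291.12°, 0.58°, 0.33°, 6.71°, 6.67°, 0.58°, 54.01°.
Largest gap = 291.12° ⇒ minimal covering band is its complement: 360° − 291.12° = 68.88°.
Band runs from +134.61° eastward to -156.51°, crossing the antimeridian.

68.88°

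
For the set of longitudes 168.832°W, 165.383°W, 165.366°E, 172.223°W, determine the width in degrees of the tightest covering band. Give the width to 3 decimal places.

Sort the longitudes: -172.223°, -168.832°, -165.383°, +165.366°.
Eastward gaps between consecutive values (wrapping around): 3.391°, 3.449°, 330.749°, 22.411°.
Largest gap = 330.749° ⇒ minimal covering band is its complement: 360° − 330.749° = 29.251°.
Band runs from +165.366° eastward to -165.383°, crossing the antimeridian.

29.251°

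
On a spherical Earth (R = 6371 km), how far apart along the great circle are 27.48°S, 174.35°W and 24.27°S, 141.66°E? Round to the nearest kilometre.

4393 km

Δλ = 141.66 − -174.35 = 316.01°; wrapped into (−180°, 180°]: -43.99°.
Δφ = -24.27 − -27.48 = 3.21°.
a = sin²(Δφ/2) + cos φ₁ · cos φ₂ · sin²(Δλ/2) = 0.114229.
c = 2·atan2(√a, √(1−a)) = 0.68954 rad → d = 6371·c ≈ 4393.03 km.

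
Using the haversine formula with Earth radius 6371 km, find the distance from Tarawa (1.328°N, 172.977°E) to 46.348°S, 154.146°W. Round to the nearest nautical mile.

Δλ = -154.146 − 172.977 = -327.123°; wrapped into (−180°, 180°]: 32.877°.
Δφ = -46.348 − 1.328 = -47.676°.
a = sin²(Δφ/2) + cos φ₁ · cos φ₂ · sin²(Δλ/2) = 0.218602.
c = 2·atan2(√a, √(1−a)) = 0.97303 rad → d = 6371·c ≈ 6199.19 km ≈ 3347.29 nmi.

3347 nmi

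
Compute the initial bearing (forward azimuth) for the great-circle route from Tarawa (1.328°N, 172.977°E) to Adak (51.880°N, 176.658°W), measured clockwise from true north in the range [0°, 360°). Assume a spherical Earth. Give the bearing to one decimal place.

8.2°

Δλ = -176.658 − 172.977 = -349.635°; wrapped into (−180°, 180°]: 10.365°.
θ = atan2( sin Δλ · cos φ₂ , cos φ₁ · sin φ₂ − sin φ₁ · cos φ₂ · cos Δλ )
  = atan2(0.11107, 0.77244) = 8.182° → normalised to [0°, 360°): 8.182°.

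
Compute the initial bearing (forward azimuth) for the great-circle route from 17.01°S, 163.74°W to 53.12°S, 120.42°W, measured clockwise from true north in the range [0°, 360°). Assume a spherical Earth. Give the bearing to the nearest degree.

147°

Δλ = -120.42 − -163.74 = 43.32°.
θ = atan2( sin Δλ · cos φ₂ , cos φ₁ · sin φ₂ − sin φ₁ · cos φ₂ · cos Δλ )
  = atan2(0.41174, -0.63717) = 147.130° → normalised to [0°, 360°): 147.130°.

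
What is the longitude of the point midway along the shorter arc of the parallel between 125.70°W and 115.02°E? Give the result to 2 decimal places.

174.66°E

Signed shortest Δλ from -125.70° to +115.02° is -119.28°.
Midpoint longitude = -125.70° + (-119.28°)/2 = -125.70° − 59.64° = -185.34°.
Normalise into (−180°, 180°]: +174.66°.
(The naïve average (-125.70 + +115.02)/2 = -5.34° is on the wrong side of the globe.)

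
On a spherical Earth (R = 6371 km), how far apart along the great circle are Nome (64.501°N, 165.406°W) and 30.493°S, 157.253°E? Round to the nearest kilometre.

11051 km

Δλ = 157.253 − -165.406 = 322.659°; wrapped into (−180°, 180°]: -37.341°.
Δφ = -30.493 − 64.501 = -94.994°.
a = sin²(Δφ/2) + cos φ₁ · cos φ₂ · sin²(Δλ/2) = 0.581541.
c = 2·atan2(√a, √(1−a)) = 1.73461 rad → d = 6371·c ≈ 11051.20 km.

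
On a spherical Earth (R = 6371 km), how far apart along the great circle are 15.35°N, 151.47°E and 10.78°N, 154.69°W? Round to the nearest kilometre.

Δλ = -154.69 − 151.47 = -306.16°; wrapped into (−180°, 180°]: 53.84°.
Δφ = 10.78 − 15.35 = -4.57°.
a = sin²(Δφ/2) + cos φ₁ · cos φ₂ · sin²(Δλ/2) = 0.195768.
c = 2·atan2(√a, √(1−a)) = 0.91667 rad → d = 6371·c ≈ 5840.12 km.

5840 km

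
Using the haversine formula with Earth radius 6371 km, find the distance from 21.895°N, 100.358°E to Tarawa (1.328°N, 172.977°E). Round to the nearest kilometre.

8161 km

Δλ = 172.977 − 100.358 = 72.619°.
Δφ = 1.328 − 21.895 = -20.567°.
a = sin²(Δφ/2) + cos φ₁ · cos φ₂ · sin²(Δλ/2) = 0.357128.
c = 2·atan2(√a, √(1−a)) = 1.28101 rad → d = 6371·c ≈ 8161.33 km.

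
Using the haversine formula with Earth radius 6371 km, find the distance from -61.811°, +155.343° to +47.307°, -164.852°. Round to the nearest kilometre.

12642 km

Δλ = -164.852 − 155.343 = -320.195°; wrapped into (−180°, 180°]: 39.805°.
Δφ = 47.307 − -61.811 = 109.118°.
a = sin²(Δφ/2) + cos φ₁ · cos φ₂ · sin²(Δλ/2) = 0.700877.
c = 2·atan2(√a, √(1−a)) = 1.98423 rad → d = 6371·c ≈ 12641.51 km.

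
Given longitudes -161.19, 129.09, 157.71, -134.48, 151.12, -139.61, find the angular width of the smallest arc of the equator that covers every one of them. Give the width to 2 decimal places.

Sort the longitudes: -161.19°, -139.61°, -134.48°, +129.09°, +151.12°, +157.71°.
Eastward gaps between consecutive values (wrapping around): 21.58°, 5.13°, 263.57°, 22.03°, 6.59°, 41.10°.
Largest gap = 263.57° ⇒ minimal covering band is its complement: 360° − 263.57° = 96.43°.
Band runs from +129.09° eastward to -134.48°, crossing the antimeridian.

96.43°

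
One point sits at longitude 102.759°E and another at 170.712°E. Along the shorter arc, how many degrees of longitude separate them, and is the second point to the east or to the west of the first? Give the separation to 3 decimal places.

67.953° east

Raw difference: 170.712 − 102.759 = 67.953°.
Normalise into (−180°, 180°]: 67.953° stays 67.953°.
Positive ⇒ the second point lies to the east; separation 67.953°.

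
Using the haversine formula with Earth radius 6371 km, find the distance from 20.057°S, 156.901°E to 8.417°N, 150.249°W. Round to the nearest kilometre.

Δλ = -150.249 − 156.901 = -307.150°; wrapped into (−180°, 180°]: 52.850°.
Δφ = 8.417 − -20.057 = 28.474°.
a = sin²(Δφ/2) + cos φ₁ · cos φ₂ · sin²(Δλ/2) = 0.244516.
c = 2·atan2(√a, √(1−a)) = 1.03449 rad → d = 6371·c ≈ 6590.71 km.

6591 km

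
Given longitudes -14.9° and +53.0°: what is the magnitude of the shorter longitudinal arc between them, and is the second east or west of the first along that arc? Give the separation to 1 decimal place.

67.9° east

Raw difference: 53.0 − -14.9 = 67.9°.
Normalise into (−180°, 180°]: 67.9° stays 67.9°.
Positive ⇒ the second point lies to the east; separation 67.9°.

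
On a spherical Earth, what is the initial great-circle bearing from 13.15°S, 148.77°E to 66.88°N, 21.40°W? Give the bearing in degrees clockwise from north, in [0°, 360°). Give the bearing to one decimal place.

355.3°

Δλ = -21.40 − 148.77 = -170.17°.
θ = atan2( sin Δλ · cos φ₂ , cos φ₁ · sin φ₂ − sin φ₁ · cos φ₂ · cos Δλ )
  = atan2(-0.06704, 0.80755) = -4.745° → normalised to [0°, 360°): 355.255°.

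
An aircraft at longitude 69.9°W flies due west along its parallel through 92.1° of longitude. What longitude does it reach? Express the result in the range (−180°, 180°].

Start at -69.9°; shift −92.1° → -162.0°.
-162.0° already lies in (−180°, 180°].

162.0°W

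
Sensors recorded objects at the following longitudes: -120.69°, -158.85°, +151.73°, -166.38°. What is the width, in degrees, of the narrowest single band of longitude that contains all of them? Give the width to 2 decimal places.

87.58°

Sort the longitudes: -166.38°, -158.85°, -120.69°, +151.73°.
Eastward gaps between consecutive values (wrapping around): 7.53°, 38.16°, 272.42°, 41.89°.
Largest gap = 272.42° ⇒ minimal covering band is its complement: 360° − 272.42° = 87.58°.
Band runs from +151.73° eastward to -120.69°, crossing the antimeridian.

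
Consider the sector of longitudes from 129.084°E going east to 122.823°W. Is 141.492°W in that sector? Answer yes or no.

Yes

Band width going east from +129.084° to -122.823°: ((-122.823 − 129.084) mod 360) = 108.093°.
Offset of -141.492° east of the west edge: ((-141.492 − 129.084) mod 360) = 89.424°.
89.424° ≤ 108.093° ⇒ inside.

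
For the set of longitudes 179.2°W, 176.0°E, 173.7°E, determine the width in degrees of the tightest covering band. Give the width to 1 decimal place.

7.1°

Sort the longitudes: -179.2°, +173.7°, +176.0°.
Eastward gaps between consecutive values (wrapping around): 352.9°, 2.3°, 4.8°.
Largest gap = 352.9° ⇒ minimal covering band is its complement: 360° − 352.9° = 7.1°.
Band runs from +173.7° eastward to -179.2°, crossing the antimeridian.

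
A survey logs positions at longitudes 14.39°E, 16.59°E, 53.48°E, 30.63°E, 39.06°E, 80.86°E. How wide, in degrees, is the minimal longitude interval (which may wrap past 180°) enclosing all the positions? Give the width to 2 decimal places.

Sort the longitudes: +14.39°, +16.59°, +30.63°, +39.06°, +53.48°, +80.86°.
Eastward gaps between consecutive values (wrapping around): 2.20°, 14.04°, 8.43°, 14.42°, 27.38°, 293.53°.
Largest gap = 293.53° ⇒ minimal covering band is its complement: 360° − 293.53° = 66.47°.
Band runs from +14.39° eastward to +80.86°.

66.47°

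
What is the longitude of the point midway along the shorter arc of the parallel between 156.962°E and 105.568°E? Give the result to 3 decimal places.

Signed shortest Δλ from +156.962° to +105.568° is -51.394°.
Midpoint longitude = +156.962° + (-51.394°)/2 = +156.962° − 25.697° = +131.265°.

131.265°E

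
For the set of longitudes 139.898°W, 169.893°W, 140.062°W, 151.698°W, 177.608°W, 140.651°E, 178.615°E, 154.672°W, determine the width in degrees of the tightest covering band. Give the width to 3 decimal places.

79.451°

Sort the longitudes: -177.608°, -169.893°, -154.672°, -151.698°, -140.062°, -139.898°, +140.651°, +178.615°.
Eastward gaps between consecutive values (wrapping around): 7.715°, 15.221°, 2.974°, 11.636°, 0.164°, 280.549°, 37.964°, 3.777°.
Largest gap = 280.549° ⇒ minimal covering band is its complement: 360° − 280.549° = 79.451°.
Band runs from +140.651° eastward to -139.898°, crossing the antimeridian.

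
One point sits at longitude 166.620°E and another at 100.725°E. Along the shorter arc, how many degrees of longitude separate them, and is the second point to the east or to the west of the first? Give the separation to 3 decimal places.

Raw difference: 100.725 − 166.620 = -65.895°.
Normalise into (−180°, 180°]: -65.895° stays -65.895°.
Negative ⇒ the second point lies to the west; separation 65.895°.

65.895° west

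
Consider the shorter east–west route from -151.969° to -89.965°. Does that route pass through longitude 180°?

No

Signed shortest Δλ = ((-89.965 − -151.969 + 180) mod 360) − 180 = 62.004°.
Going east by 62.004° from -151.969° reaches -89.965° without touching 180°.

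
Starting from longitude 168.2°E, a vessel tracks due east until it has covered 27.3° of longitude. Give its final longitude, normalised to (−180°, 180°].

164.5°W

Start at +168.2°; shift +27.3° → +195.5°.
+195.5° lies outside (−180°, 180°]; subtract 360° → -164.5°.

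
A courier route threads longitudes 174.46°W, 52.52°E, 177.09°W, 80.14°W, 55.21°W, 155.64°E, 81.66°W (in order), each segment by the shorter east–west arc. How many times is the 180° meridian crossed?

Leg 1: -174.46° → +52.52°, shortest Δλ = -133.02° (west) — crosses 180°.
Leg 2: +52.52° → -177.09°, shortest Δλ = 130.39° (east) — crosses 180°.
Leg 3: -177.09° → -80.14°, shortest Δλ = 96.95° (east) — does not cross 180°.
Leg 4: -80.14° → -55.21°, shortest Δλ = 24.93° (east) — does not cross 180°.
Leg 5: -55.21° → +155.64°, shortest Δλ = -149.15° (west) — crosses 180°.
Leg 6: +155.64° → -81.66°, shortest Δλ = 122.7° (east) — crosses 180°.
Total crossings: 4.

4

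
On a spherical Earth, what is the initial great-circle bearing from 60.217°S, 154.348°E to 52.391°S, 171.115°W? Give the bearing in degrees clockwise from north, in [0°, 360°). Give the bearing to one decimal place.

Δλ = -171.115 − 154.348 = -325.463°; wrapped into (−180°, 180°]: 34.537°.
θ = atan2( sin Δλ · cos φ₂ , cos φ₁ · sin φ₂ − sin φ₁ · cos φ₂ · cos Δλ )
  = atan2(0.34599, 0.04282) = 82.945° → normalised to [0°, 360°): 82.945°.

82.9°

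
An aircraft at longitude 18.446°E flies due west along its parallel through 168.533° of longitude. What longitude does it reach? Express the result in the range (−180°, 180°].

150.087°W

Start at +18.446°; shift −168.533° → -150.087°.
-150.087° already lies in (−180°, 180°].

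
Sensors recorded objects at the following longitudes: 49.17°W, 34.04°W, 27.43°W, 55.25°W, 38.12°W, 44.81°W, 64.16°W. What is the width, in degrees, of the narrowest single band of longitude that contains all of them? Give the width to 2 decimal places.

36.73°

Sort the longitudes: -64.16°, -55.25°, -49.17°, -44.81°, -38.12°, -34.04°, -27.43°.
Eastward gaps between consecutive values (wrapping around): 8.91°, 6.08°, 4.36°, 6.69°, 4.08°, 6.61°, 323.27°.
Largest gap = 323.27° ⇒ minimal covering band is its complement: 360° − 323.27° = 36.73°.
Band runs from -64.16° eastward to -27.43°.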